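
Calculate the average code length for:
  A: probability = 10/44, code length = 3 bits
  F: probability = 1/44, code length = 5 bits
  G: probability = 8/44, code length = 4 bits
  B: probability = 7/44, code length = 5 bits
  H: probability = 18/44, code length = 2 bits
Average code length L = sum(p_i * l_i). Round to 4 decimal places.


Weighted contributions p_i * l_i:
  A: (10/44) * 3 = 30/44
  F: (1/44) * 5 = 5/44
  G: (8/44) * 4 = 32/44
  B: (7/44) * 5 = 35/44
  H: (18/44) * 2 = 36/44
Sum = (30 + 5 + 32 + 35 + 36)/44 = 138/44

L = 138/44 = 3.1364 bits/symbol


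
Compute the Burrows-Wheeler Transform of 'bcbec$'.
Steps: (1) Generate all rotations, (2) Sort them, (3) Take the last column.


Rotations (sorted):
  0: $bcbec -> last char: c
  1: bcbec$ -> last char: $
  2: bec$bc -> last char: c
  3: c$bcbe -> last char: e
  4: cbec$b -> last char: b
  5: ec$bcb -> last char: b


BWT = c$cebb


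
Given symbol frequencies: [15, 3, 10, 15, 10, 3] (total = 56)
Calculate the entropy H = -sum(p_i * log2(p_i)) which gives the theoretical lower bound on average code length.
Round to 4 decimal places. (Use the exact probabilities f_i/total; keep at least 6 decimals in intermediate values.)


Per-symbol terms -p_i * log2(p_i) with p_i = f_i/56:
  p = 15/56 = 0.267857: log2(p) = -1.900464, -p*log2(p) = 0.509053
  p = 3/56 = 0.053571: log2(p) = -4.222392, -p*log2(p) = 0.226200
  p = 10/56 = 0.178571: log2(p) = -2.485427, -p*log2(p) = 0.443826
  p = 15/56 = 0.267857: log2(p) = -1.900464, -p*log2(p) = 0.509053
  p = 10/56 = 0.178571: log2(p) = -2.485427, -p*log2(p) = 0.443826
  p = 3/56 = 0.053571: log2(p) = -4.222392, -p*log2(p) = 0.226200
H = 0.509053 + 0.226200 + 0.443826 + 0.509053 + 0.443826 + 0.226200 = 2.358158

H = 2.3582 bits/symbol


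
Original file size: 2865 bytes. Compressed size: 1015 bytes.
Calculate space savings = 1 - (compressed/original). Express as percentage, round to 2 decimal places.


ratio = compressed/original = 1015/2865 = 0.354276
savings = 1 - ratio = 1 - 0.354276 = 0.645724
as a percentage: 0.645724 * 100 = 64.57%

Space savings = 1 - 1015/2865 = 64.57%


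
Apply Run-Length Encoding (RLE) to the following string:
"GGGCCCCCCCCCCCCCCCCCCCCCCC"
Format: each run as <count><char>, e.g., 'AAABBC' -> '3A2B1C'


Scanning runs left to right:
  i=0: run of 'G' x 3 -> '3G'
  i=3: run of 'C' x 23 -> '23C'

RLE = 3G23C


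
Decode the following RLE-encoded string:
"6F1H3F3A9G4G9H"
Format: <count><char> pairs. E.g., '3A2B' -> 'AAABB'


Expanding each <count><char> pair:
  6F -> 'FFFFFF'
  1H -> 'H'
  3F -> 'FFF'
  3A -> 'AAA'
  9G -> 'GGGGGGGGG'
  4G -> 'GGGG'
  9H -> 'HHHHHHHHH'

Decoded = FFFFFFHFFFAAAGGGGGGGGGGGGGHHHHHHHHH


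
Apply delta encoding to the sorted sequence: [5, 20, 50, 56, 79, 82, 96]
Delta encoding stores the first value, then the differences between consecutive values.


First value: 5
Deltas:
  20 - 5 = 15
  50 - 20 = 30
  56 - 50 = 6
  79 - 56 = 23
  82 - 79 = 3
  96 - 82 = 14


Delta encoded: [5, 15, 30, 6, 23, 3, 14]


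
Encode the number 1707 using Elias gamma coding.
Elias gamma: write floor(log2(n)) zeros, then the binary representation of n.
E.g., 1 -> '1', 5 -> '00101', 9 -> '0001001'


num_bits = floor(log2(1707)) + 1 = 11
leading_zeros = num_bits - 1 = 10
binary(1707) = 11010101011

Elias gamma(1707) = '0000000000' + '11010101011' = 000000000011010101011 (21 bits)


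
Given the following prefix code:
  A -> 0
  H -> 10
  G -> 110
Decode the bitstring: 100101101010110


Decoding step by step:
Bits 10 -> H
Bits 0 -> A
Bits 10 -> H
Bits 110 -> G
Bits 10 -> H
Bits 10 -> H
Bits 110 -> G


Decoded message: HAHGHHG


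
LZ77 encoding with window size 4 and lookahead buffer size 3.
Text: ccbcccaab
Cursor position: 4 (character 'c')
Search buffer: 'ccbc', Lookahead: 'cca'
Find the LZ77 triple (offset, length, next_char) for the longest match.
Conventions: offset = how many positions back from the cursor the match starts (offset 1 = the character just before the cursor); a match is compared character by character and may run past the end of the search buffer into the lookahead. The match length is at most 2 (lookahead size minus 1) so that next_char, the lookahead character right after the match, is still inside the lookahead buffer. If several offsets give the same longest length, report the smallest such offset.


Try each offset into the search buffer:
  offset=1 (pos 3, char 'c'): match length 2
  offset=2 (pos 2, char 'b'): match length 0
  offset=3 (pos 1, char 'c'): match length 1
  offset=4 (pos 0, char 'c'): match length 2
Longest match has length 2, found at offsets 1, 4; take the smallest, offset 1.
next_char = character at position 4 + 2 = 6 -> 'a'

Best match: offset=1, length=2 (matching 'cc' starting at position 3)
LZ77 triple: (1, 2, 'a')


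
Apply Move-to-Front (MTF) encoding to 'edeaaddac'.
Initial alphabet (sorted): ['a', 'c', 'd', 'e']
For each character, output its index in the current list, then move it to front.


MTF encoding:
'e': index 3 in ['a', 'c', 'd', 'e'] -> ['e', 'a', 'c', 'd']
'd': index 3 in ['e', 'a', 'c', 'd'] -> ['d', 'e', 'a', 'c']
'e': index 1 in ['d', 'e', 'a', 'c'] -> ['e', 'd', 'a', 'c']
'a': index 2 in ['e', 'd', 'a', 'c'] -> ['a', 'e', 'd', 'c']
'a': index 0 in ['a', 'e', 'd', 'c'] -> ['a', 'e', 'd', 'c']
'd': index 2 in ['a', 'e', 'd', 'c'] -> ['d', 'a', 'e', 'c']
'd': index 0 in ['d', 'a', 'e', 'c'] -> ['d', 'a', 'e', 'c']
'a': index 1 in ['d', 'a', 'e', 'c'] -> ['a', 'd', 'e', 'c']
'c': index 3 in ['a', 'd', 'e', 'c'] -> ['c', 'a', 'd', 'e']


Output: [3, 3, 1, 2, 0, 2, 0, 1, 3]


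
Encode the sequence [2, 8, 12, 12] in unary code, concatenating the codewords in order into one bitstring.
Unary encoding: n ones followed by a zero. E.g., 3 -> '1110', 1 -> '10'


Encode each number as n ones followed by a terminating 0:
  2 -> 110 (3 bits)
  8 -> 111111110 (9 bits)
  12 -> 1111111111110 (13 bits)
  12 -> 1111111111110 (13 bits)
Total length = 3 + 9 + 13 + 13 = 38 bits.

Unary([2, 8, 12, 12]) = 11011111111011111111111101111111111110 (38 bits)


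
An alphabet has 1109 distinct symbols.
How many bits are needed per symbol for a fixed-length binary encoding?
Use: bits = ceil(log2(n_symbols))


log2(1109) = 10.115
Bracket: 2^10 = 1024 < 1109 <= 2^11 = 2048
So ceil(log2(1109)) = 11

bits = ceil(log2(1109)) = ceil(10.115) = 11 bits


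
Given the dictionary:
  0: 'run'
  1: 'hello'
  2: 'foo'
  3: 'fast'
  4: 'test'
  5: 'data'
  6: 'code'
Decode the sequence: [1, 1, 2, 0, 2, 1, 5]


Look up each index in the dictionary:
  1 -> 'hello'
  1 -> 'hello'
  2 -> 'foo'
  0 -> 'run'
  2 -> 'foo'
  1 -> 'hello'
  5 -> 'data'

Decoded: "hello hello foo run foo hello data"


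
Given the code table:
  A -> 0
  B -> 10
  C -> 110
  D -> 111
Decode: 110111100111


Decoding:
110 -> C
111 -> D
10 -> B
0 -> A
111 -> D


Result: CDBAD


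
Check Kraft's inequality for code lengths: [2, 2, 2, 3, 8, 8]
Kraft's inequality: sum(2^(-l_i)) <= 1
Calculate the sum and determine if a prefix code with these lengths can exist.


Sum = 2^(-2) + 2^(-2) + 2^(-2) + 2^(-3) + 2^(-8) + 2^(-8)
    = 0.25 + 0.25 + 0.25 + 0.125 + 0.00390625 + 0.00390625
    = 226/256 = 0.8828125
Since 0.8828125 <= 1, Kraft's inequality IS satisfied.
A prefix code with these lengths CAN exist.

Kraft sum = 0.8828125. Satisfied.


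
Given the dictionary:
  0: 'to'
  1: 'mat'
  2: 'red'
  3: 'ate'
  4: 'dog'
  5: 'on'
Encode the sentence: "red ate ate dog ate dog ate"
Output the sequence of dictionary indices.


Look up each word in the dictionary:
  'red' -> 2
  'ate' -> 3
  'ate' -> 3
  'dog' -> 4
  'ate' -> 3
  'dog' -> 4
  'ate' -> 3

Encoded: [2, 3, 3, 4, 3, 4, 3]


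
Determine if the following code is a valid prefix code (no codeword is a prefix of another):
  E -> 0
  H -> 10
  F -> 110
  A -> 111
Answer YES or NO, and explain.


Checking each pair (does one codeword prefix another?):
  E='0' vs H='10': no prefix
  E='0' vs F='110': no prefix
  E='0' vs A='111': no prefix
  H='10' vs E='0': no prefix
  H='10' vs F='110': no prefix
  H='10' vs A='111': no prefix
  F='110' vs E='0': no prefix
  F='110' vs H='10': no prefix
  F='110' vs A='111': no prefix
  A='111' vs E='0': no prefix
  A='111' vs H='10': no prefix
  A='111' vs F='110': no prefix
No violation found over all pairs.

YES -- this is a valid prefix code. No codeword is a prefix of any other codeword.


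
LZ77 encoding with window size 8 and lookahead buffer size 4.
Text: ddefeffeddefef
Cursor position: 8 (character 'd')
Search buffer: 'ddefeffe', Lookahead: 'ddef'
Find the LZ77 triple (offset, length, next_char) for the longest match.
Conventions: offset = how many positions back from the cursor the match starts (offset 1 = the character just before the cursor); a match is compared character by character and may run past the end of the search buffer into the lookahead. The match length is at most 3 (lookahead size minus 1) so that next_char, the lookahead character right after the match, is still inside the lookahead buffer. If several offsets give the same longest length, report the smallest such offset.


Try each offset into the search buffer:
  offset=1 (pos 7, char 'e'): match length 0
  offset=2 (pos 6, char 'f'): match length 0
  offset=3 (pos 5, char 'f'): match length 0
  offset=4 (pos 4, char 'e'): match length 0
  offset=5 (pos 3, char 'f'): match length 0
  offset=6 (pos 2, char 'e'): match length 0
  offset=7 (pos 1, char 'd'): match length 1
  offset=8 (pos 0, char 'd'): match length 3
Longest match has length 3 at offset 8.
next_char = character at position 8 + 3 = 11 -> 'f'

Best match: offset=8, length=3 (matching 'dde' starting at position 0)
LZ77 triple: (8, 3, 'f')


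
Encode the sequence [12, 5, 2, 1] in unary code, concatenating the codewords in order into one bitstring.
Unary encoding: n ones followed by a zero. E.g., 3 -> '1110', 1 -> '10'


Encode each number as n ones followed by a terminating 0:
  12 -> 1111111111110 (13 bits)
  5 -> 111110 (6 bits)
  2 -> 110 (3 bits)
  1 -> 10 (2 bits)
Total length = 13 + 6 + 3 + 2 = 24 bits.

Unary([12, 5, 2, 1]) = 111111111111011111011010 (24 bits)


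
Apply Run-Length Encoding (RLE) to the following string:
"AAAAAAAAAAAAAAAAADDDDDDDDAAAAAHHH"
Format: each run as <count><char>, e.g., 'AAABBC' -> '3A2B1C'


Scanning runs left to right:
  i=0: run of 'A' x 17 -> '17A'
  i=17: run of 'D' x 8 -> '8D'
  i=25: run of 'A' x 5 -> '5A'
  i=30: run of 'H' x 3 -> '3H'

RLE = 17A8D5A3H


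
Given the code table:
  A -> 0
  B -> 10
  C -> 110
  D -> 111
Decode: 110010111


Decoding:
110 -> C
0 -> A
10 -> B
111 -> D


Result: CABD


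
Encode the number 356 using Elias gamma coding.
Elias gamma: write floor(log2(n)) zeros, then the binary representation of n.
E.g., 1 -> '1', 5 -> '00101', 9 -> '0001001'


num_bits = floor(log2(356)) + 1 = 9
leading_zeros = num_bits - 1 = 8
binary(356) = 101100100

Elias gamma(356) = '00000000' + '101100100' = 00000000101100100 (17 bits)


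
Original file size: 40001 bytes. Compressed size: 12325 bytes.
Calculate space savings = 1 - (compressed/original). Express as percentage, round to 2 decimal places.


ratio = compressed/original = 12325/40001 = 0.308117
savings = 1 - ratio = 1 - 0.308117 = 0.691883
as a percentage: 0.691883 * 100 = 69.19%

Space savings = 1 - 12325/40001 = 69.19%


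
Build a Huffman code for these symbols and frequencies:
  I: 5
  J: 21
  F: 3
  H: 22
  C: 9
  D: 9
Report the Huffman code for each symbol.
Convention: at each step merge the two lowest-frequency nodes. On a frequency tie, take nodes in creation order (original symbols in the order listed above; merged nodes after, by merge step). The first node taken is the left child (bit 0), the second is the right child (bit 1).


Huffman tree construction:
Step 1: Merge F(3) + I(5) = 8
Step 2: Merge (F+I)(8) + C(9) = 17
Step 3: Merge D(9) + ((F+I)+C)(17) = 26
Step 4: Merge J(21) + H(22) = 43
Step 5: Merge (D+((F+I)+C))(26) + (J+H)(43) = 69
Read each symbol's code off the tree from the root (left child = 0, right child = 1).

Codes:
  I: 0101 (length 4)
  J: 10 (length 2)
  F: 0100 (length 4)
  H: 11 (length 2)
  C: 011 (length 3)
  D: 00 (length 2)
Average code length: 163/69 = 2.3623 bits/symbol


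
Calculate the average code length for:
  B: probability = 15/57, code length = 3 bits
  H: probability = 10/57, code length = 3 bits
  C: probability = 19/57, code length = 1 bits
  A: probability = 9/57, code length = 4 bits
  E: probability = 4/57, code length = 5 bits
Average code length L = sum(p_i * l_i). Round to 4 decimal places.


Weighted contributions p_i * l_i:
  B: (15/57) * 3 = 45/57
  H: (10/57) * 3 = 30/57
  C: (19/57) * 1 = 19/57
  A: (9/57) * 4 = 36/57
  E: (4/57) * 5 = 20/57
Sum = (45 + 30 + 19 + 36 + 20)/57 = 150/57

L = 150/57 = 2.6316 bits/symbol


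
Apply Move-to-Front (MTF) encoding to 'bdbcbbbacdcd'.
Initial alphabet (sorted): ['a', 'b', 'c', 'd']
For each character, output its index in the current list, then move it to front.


MTF encoding:
'b': index 1 in ['a', 'b', 'c', 'd'] -> ['b', 'a', 'c', 'd']
'd': index 3 in ['b', 'a', 'c', 'd'] -> ['d', 'b', 'a', 'c']
'b': index 1 in ['d', 'b', 'a', 'c'] -> ['b', 'd', 'a', 'c']
'c': index 3 in ['b', 'd', 'a', 'c'] -> ['c', 'b', 'd', 'a']
'b': index 1 in ['c', 'b', 'd', 'a'] -> ['b', 'c', 'd', 'a']
'b': index 0 in ['b', 'c', 'd', 'a'] -> ['b', 'c', 'd', 'a']
'b': index 0 in ['b', 'c', 'd', 'a'] -> ['b', 'c', 'd', 'a']
'a': index 3 in ['b', 'c', 'd', 'a'] -> ['a', 'b', 'c', 'd']
'c': index 2 in ['a', 'b', 'c', 'd'] -> ['c', 'a', 'b', 'd']
'd': index 3 in ['c', 'a', 'b', 'd'] -> ['d', 'c', 'a', 'b']
'c': index 1 in ['d', 'c', 'a', 'b'] -> ['c', 'd', 'a', 'b']
'd': index 1 in ['c', 'd', 'a', 'b'] -> ['d', 'c', 'a', 'b']


Output: [1, 3, 1, 3, 1, 0, 0, 3, 2, 3, 1, 1]


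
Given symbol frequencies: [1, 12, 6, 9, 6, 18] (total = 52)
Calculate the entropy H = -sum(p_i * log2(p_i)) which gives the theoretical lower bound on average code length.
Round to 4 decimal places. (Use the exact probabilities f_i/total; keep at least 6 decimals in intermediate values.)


Per-symbol terms -p_i * log2(p_i) with p_i = f_i/52:
  p = 1/52 = 0.019231: log2(p) = -5.700440, -p*log2(p) = 0.109624
  p = 12/52 = 0.230769: log2(p) = -2.115477, -p*log2(p) = 0.488187
  p = 6/52 = 0.115385: log2(p) = -3.115477, -p*log2(p) = 0.359478
  p = 9/52 = 0.173077: log2(p) = -2.530515, -p*log2(p) = 0.437974
  p = 6/52 = 0.115385: log2(p) = -3.115477, -p*log2(p) = 0.359478
  p = 18/52 = 0.346154: log2(p) = -1.530515, -p*log2(p) = 0.529794
H = 0.109624 + 0.488187 + 0.359478 + 0.437974 + 0.359478 + 0.529794 = 2.284535

H = 2.2845 bits/symbol


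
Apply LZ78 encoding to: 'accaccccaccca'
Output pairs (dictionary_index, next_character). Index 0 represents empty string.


LZ78 encoding steps:
Dictionary: {0: ''}
Step 1: w='' (idx 0), next='a' -> output (0, 'a'), add 'a' as idx 1
Step 2: w='' (idx 0), next='c' -> output (0, 'c'), add 'c' as idx 2
Step 3: w='c' (idx 2), next='a' -> output (2, 'a'), add 'ca' as idx 3
Step 4: w='c' (idx 2), next='c' -> output (2, 'c'), add 'cc' as idx 4
Step 5: w='cc' (idx 4), next='a' -> output (4, 'a'), add 'cca' as idx 5
Step 6: w='cc' (idx 4), next='c' -> output (4, 'c'), add 'ccc' as idx 6
Step 7: w='a' (idx 1), end of input -> output (1, '')


Encoded: [(0, 'a'), (0, 'c'), (2, 'a'), (2, 'c'), (4, 'a'), (4, 'c'), (1, '')]


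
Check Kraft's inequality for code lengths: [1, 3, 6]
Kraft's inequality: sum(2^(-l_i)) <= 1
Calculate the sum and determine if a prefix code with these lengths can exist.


Sum = 2^(-1) + 2^(-3) + 2^(-6)
    = 0.5 + 0.125 + 0.015625
    = 41/64 = 0.640625
Since 0.640625 <= 1, Kraft's inequality IS satisfied.
A prefix code with these lengths CAN exist.

Kraft sum = 0.640625. Satisfied.


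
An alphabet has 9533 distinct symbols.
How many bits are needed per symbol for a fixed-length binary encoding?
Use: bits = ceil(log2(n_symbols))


log2(9533) = 13.2187
Bracket: 2^13 = 8192 < 9533 <= 2^14 = 16384
So ceil(log2(9533)) = 14

bits = ceil(log2(9533)) = ceil(13.2187) = 14 bits


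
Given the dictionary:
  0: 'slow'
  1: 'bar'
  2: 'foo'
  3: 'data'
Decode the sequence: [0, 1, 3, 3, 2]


Look up each index in the dictionary:
  0 -> 'slow'
  1 -> 'bar'
  3 -> 'data'
  3 -> 'data'
  2 -> 'foo'

Decoded: "slow bar data data foo"


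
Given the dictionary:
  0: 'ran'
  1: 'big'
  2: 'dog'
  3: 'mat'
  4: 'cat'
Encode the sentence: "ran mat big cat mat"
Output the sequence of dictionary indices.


Look up each word in the dictionary:
  'ran' -> 0
  'mat' -> 3
  'big' -> 1
  'cat' -> 4
  'mat' -> 3

Encoded: [0, 3, 1, 4, 3]


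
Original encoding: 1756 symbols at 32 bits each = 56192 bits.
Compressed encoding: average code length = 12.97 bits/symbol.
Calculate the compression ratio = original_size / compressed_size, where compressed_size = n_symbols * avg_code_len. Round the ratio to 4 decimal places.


original_size = n_symbols * orig_bits = 1756 * 32 = 56192 bits
compressed_size = n_symbols * avg_code_len = 1756 * 12.97 = 22775.32 bits
ratio = original_size / compressed_size = 56192 / 22775.32 = 2.4672

Compression ratio = 2.4672


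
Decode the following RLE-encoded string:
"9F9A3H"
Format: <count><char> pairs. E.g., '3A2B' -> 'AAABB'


Expanding each <count><char> pair:
  9F -> 'FFFFFFFFF'
  9A -> 'AAAAAAAAA'
  3H -> 'HHH'

Decoded = FFFFFFFFFAAAAAAAAAHHH


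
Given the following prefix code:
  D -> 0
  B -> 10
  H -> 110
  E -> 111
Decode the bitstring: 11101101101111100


Decoding step by step:
Bits 111 -> E
Bits 0 -> D
Bits 110 -> H
Bits 110 -> H
Bits 111 -> E
Bits 110 -> H
Bits 0 -> D


Decoded message: EDHHEHD


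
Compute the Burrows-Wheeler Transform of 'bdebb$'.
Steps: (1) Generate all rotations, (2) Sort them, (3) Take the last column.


Rotations (sorted):
  0: $bdebb -> last char: b
  1: b$bdeb -> last char: b
  2: bb$bde -> last char: e
  3: bdebb$ -> last char: $
  4: debb$b -> last char: b
  5: ebb$bd -> last char: d


BWT = bbe$bd


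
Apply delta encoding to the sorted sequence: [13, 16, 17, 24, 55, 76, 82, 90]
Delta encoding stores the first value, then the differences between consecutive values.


First value: 13
Deltas:
  16 - 13 = 3
  17 - 16 = 1
  24 - 17 = 7
  55 - 24 = 31
  76 - 55 = 21
  82 - 76 = 6
  90 - 82 = 8


Delta encoded: [13, 3, 1, 7, 31, 21, 6, 8]


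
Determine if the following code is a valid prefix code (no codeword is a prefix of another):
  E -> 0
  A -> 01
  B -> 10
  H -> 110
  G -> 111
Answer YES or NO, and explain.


Checking each pair (does one codeword prefix another?):
  E='0' vs A='01': prefix -- VIOLATION

NO -- this is NOT a valid prefix code. E (0) is a prefix of A (01).


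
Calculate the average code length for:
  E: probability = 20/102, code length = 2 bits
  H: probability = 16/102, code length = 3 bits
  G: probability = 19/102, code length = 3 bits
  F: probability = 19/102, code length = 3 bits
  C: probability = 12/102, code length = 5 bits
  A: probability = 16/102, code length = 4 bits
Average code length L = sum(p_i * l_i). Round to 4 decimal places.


Weighted contributions p_i * l_i:
  E: (20/102) * 2 = 40/102
  H: (16/102) * 3 = 48/102
  G: (19/102) * 3 = 57/102
  F: (19/102) * 3 = 57/102
  C: (12/102) * 5 = 60/102
  A: (16/102) * 4 = 64/102
Sum = (40 + 48 + 57 + 57 + 60 + 64)/102 = 326/102

L = 326/102 = 3.1961 bits/symbol


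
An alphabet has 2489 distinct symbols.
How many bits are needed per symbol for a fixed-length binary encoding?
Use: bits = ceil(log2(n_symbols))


log2(2489) = 11.2814
Bracket: 2^11 = 2048 < 2489 <= 2^12 = 4096
So ceil(log2(2489)) = 12

bits = ceil(log2(2489)) = ceil(11.2814) = 12 bits


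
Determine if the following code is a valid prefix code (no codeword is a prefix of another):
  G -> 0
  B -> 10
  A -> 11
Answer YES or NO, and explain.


Checking each pair (does one codeword prefix another?):
  G='0' vs B='10': no prefix
  G='0' vs A='11': no prefix
  B='10' vs G='0': no prefix
  B='10' vs A='11': no prefix
  A='11' vs G='0': no prefix
  A='11' vs B='10': no prefix
No violation found over all pairs.

YES -- this is a valid prefix code. No codeword is a prefix of any other codeword.


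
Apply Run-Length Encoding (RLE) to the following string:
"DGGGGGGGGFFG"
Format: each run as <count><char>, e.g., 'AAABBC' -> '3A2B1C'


Scanning runs left to right:
  i=0: run of 'D' x 1 -> '1D'
  i=1: run of 'G' x 8 -> '8G'
  i=9: run of 'F' x 2 -> '2F'
  i=11: run of 'G' x 1 -> '1G'

RLE = 1D8G2F1G


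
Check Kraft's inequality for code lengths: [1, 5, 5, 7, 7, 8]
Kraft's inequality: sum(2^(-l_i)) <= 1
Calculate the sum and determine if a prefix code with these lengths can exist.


Sum = 2^(-1) + 2^(-5) + 2^(-5) + 2^(-7) + 2^(-7) + 2^(-8)
    = 0.5 + 0.03125 + 0.03125 + 0.0078125 + 0.0078125 + 0.00390625
    = 149/256 = 0.58203125
Since 0.58203125 <= 1, Kraft's inequality IS satisfied.
A prefix code with these lengths CAN exist.

Kraft sum = 0.58203125. Satisfied.


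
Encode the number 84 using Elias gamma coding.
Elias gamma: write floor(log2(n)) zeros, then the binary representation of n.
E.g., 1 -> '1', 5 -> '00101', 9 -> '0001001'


num_bits = floor(log2(84)) + 1 = 7
leading_zeros = num_bits - 1 = 6
binary(84) = 1010100

Elias gamma(84) = '000000' + '1010100' = 0000001010100 (13 bits)


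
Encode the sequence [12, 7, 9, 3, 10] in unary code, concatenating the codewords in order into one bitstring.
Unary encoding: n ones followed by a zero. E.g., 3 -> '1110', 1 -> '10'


Encode each number as n ones followed by a terminating 0:
  12 -> 1111111111110 (13 bits)
  7 -> 11111110 (8 bits)
  9 -> 1111111110 (10 bits)
  3 -> 1110 (4 bits)
  10 -> 11111111110 (11 bits)
Total length = 13 + 8 + 10 + 4 + 11 = 46 bits.

Unary([12, 7, 9, 3, 10]) = 1111111111110111111101111111110111011111111110 (46 bits)


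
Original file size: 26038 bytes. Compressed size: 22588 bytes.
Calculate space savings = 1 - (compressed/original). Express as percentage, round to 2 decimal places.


ratio = compressed/original = 22588/26038 = 0.867501
savings = 1 - ratio = 1 - 0.867501 = 0.132499
as a percentage: 0.132499 * 100 = 13.25%

Space savings = 1 - 22588/26038 = 13.25%


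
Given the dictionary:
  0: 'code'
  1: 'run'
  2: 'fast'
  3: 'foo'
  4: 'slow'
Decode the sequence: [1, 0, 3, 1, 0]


Look up each index in the dictionary:
  1 -> 'run'
  0 -> 'code'
  3 -> 'foo'
  1 -> 'run'
  0 -> 'code'

Decoded: "run code foo run code"


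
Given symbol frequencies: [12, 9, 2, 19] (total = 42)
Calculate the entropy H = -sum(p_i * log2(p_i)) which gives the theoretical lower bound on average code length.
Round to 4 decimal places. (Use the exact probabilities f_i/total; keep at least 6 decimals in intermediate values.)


Per-symbol terms -p_i * log2(p_i) with p_i = f_i/42:
  p = 12/42 = 0.285714: log2(p) = -1.807355, -p*log2(p) = 0.516387
  p = 9/42 = 0.214286: log2(p) = -2.222392, -p*log2(p) = 0.476227
  p = 2/42 = 0.047619: log2(p) = -4.392317, -p*log2(p) = 0.209158
  p = 19/42 = 0.452381: log2(p) = -1.144390, -p*log2(p) = 0.517700
H = 0.516387 + 0.476227 + 0.209158 + 0.517700 = 1.719472

H = 1.7195 bits/symbol


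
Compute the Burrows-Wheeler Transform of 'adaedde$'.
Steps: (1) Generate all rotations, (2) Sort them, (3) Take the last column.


Rotations (sorted):
  0: $adaedde -> last char: e
  1: adaedde$ -> last char: $
  2: aedde$ad -> last char: d
  3: daedde$a -> last char: a
  4: dde$adae -> last char: e
  5: de$adaed -> last char: d
  6: e$adaedd -> last char: d
  7: edde$ada -> last char: a


BWT = e$daedda


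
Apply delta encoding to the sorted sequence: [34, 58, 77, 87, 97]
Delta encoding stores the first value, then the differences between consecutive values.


First value: 34
Deltas:
  58 - 34 = 24
  77 - 58 = 19
  87 - 77 = 10
  97 - 87 = 10


Delta encoded: [34, 24, 19, 10, 10]


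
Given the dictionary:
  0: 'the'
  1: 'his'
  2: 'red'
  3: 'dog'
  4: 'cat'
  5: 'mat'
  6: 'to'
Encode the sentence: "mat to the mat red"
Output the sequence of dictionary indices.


Look up each word in the dictionary:
  'mat' -> 5
  'to' -> 6
  'the' -> 0
  'mat' -> 5
  'red' -> 2

Encoded: [5, 6, 0, 5, 2]


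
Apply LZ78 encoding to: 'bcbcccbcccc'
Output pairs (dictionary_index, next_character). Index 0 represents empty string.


LZ78 encoding steps:
Dictionary: {0: ''}
Step 1: w='' (idx 0), next='b' -> output (0, 'b'), add 'b' as idx 1
Step 2: w='' (idx 0), next='c' -> output (0, 'c'), add 'c' as idx 2
Step 3: w='b' (idx 1), next='c' -> output (1, 'c'), add 'bc' as idx 3
Step 4: w='c' (idx 2), next='c' -> output (2, 'c'), add 'cc' as idx 4
Step 5: w='bc' (idx 3), next='c' -> output (3, 'c'), add 'bcc' as idx 5
Step 6: w='cc' (idx 4), end of input -> output (4, '')


Encoded: [(0, 'b'), (0, 'c'), (1, 'c'), (2, 'c'), (3, 'c'), (4, '')]


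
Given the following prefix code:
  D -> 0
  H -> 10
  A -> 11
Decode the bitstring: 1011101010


Decoding step by step:
Bits 10 -> H
Bits 11 -> A
Bits 10 -> H
Bits 10 -> H
Bits 10 -> H


Decoded message: HAHHH


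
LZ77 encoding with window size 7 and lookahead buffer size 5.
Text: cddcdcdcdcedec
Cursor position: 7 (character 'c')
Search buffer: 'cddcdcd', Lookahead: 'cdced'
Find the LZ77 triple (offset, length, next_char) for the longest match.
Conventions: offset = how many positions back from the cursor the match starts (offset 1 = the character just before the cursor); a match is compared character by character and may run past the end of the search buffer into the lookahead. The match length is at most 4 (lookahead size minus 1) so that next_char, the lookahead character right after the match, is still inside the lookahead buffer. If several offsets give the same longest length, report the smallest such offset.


Try each offset into the search buffer:
  offset=1 (pos 6, char 'd'): match length 0
  offset=2 (pos 5, char 'c'): match length 3
  offset=3 (pos 4, char 'd'): match length 0
  offset=4 (pos 3, char 'c'): match length 3
  offset=5 (pos 2, char 'd'): match length 0
  offset=6 (pos 1, char 'd'): match length 0
  offset=7 (pos 0, char 'c'): match length 2
Longest match has length 3, found at offsets 2, 4; take the smallest, offset 2.
next_char = character at position 7 + 3 = 10 -> 'e'

Best match: offset=2, length=3 (matching 'cdc' starting at position 5)
LZ77 triple: (2, 3, 'e')


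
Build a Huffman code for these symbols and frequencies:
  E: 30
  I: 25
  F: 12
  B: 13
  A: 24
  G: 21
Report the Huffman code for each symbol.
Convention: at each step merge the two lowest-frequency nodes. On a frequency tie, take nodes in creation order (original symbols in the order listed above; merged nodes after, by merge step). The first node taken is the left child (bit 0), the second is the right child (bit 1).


Huffman tree construction:
Step 1: Merge F(12) + B(13) = 25
Step 2: Merge G(21) + A(24) = 45
Step 3: Merge I(25) + (F+B)(25) = 50
Step 4: Merge E(30) + (G+A)(45) = 75
Step 5: Merge (I+(F+B))(50) + (E+(G+A))(75) = 125
Read each symbol's code off the tree from the root (left child = 0, right child = 1).

Codes:
  E: 10 (length 2)
  I: 00 (length 2)
  F: 010 (length 3)
  B: 011 (length 3)
  A: 111 (length 3)
  G: 110 (length 3)
Average code length: 320/125 = 2.5600 bits/symbol


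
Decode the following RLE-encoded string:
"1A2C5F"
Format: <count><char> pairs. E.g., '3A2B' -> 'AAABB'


Expanding each <count><char> pair:
  1A -> 'A'
  2C -> 'CC'
  5F -> 'FFFFF'

Decoded = ACCFFFFF


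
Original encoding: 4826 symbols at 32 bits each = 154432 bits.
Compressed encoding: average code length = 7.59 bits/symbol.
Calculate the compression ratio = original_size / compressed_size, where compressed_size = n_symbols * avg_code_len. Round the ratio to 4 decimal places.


original_size = n_symbols * orig_bits = 4826 * 32 = 154432 bits
compressed_size = n_symbols * avg_code_len = 4826 * 7.59 = 36629.34 bits
ratio = original_size / compressed_size = 154432 / 36629.34 = 4.2161

Compression ratio = 4.2161


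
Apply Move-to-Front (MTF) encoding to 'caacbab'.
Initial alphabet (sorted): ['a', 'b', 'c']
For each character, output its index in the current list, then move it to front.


MTF encoding:
'c': index 2 in ['a', 'b', 'c'] -> ['c', 'a', 'b']
'a': index 1 in ['c', 'a', 'b'] -> ['a', 'c', 'b']
'a': index 0 in ['a', 'c', 'b'] -> ['a', 'c', 'b']
'c': index 1 in ['a', 'c', 'b'] -> ['c', 'a', 'b']
'b': index 2 in ['c', 'a', 'b'] -> ['b', 'c', 'a']
'a': index 2 in ['b', 'c', 'a'] -> ['a', 'b', 'c']
'b': index 1 in ['a', 'b', 'c'] -> ['b', 'a', 'c']


Output: [2, 1, 0, 1, 2, 2, 1]


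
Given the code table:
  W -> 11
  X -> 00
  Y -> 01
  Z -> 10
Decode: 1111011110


Decoding:
11 -> W
11 -> W
01 -> Y
11 -> W
10 -> Z


Result: WWYWZ


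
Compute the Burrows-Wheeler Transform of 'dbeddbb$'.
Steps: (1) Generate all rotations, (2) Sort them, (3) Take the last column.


Rotations (sorted):
  0: $dbeddbb -> last char: b
  1: b$dbeddb -> last char: b
  2: bb$dbedd -> last char: d
  3: beddbb$d -> last char: d
  4: dbb$dbed -> last char: d
  5: dbeddbb$ -> last char: $
  6: ddbb$dbe -> last char: e
  7: eddbb$db -> last char: b


BWT = bbddd$eb


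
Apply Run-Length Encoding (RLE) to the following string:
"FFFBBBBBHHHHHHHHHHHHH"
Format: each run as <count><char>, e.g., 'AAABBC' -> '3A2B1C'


Scanning runs left to right:
  i=0: run of 'F' x 3 -> '3F'
  i=3: run of 'B' x 5 -> '5B'
  i=8: run of 'H' x 13 -> '13H'

RLE = 3F5B13H


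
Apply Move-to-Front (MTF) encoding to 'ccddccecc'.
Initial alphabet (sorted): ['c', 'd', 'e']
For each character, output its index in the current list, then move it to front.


MTF encoding:
'c': index 0 in ['c', 'd', 'e'] -> ['c', 'd', 'e']
'c': index 0 in ['c', 'd', 'e'] -> ['c', 'd', 'e']
'd': index 1 in ['c', 'd', 'e'] -> ['d', 'c', 'e']
'd': index 0 in ['d', 'c', 'e'] -> ['d', 'c', 'e']
'c': index 1 in ['d', 'c', 'e'] -> ['c', 'd', 'e']
'c': index 0 in ['c', 'd', 'e'] -> ['c', 'd', 'e']
'e': index 2 in ['c', 'd', 'e'] -> ['e', 'c', 'd']
'c': index 1 in ['e', 'c', 'd'] -> ['c', 'e', 'd']
'c': index 0 in ['c', 'e', 'd'] -> ['c', 'e', 'd']


Output: [0, 0, 1, 0, 1, 0, 2, 1, 0]


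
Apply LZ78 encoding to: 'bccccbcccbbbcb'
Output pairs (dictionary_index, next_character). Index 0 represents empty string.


LZ78 encoding steps:
Dictionary: {0: ''}
Step 1: w='' (idx 0), next='b' -> output (0, 'b'), add 'b' as idx 1
Step 2: w='' (idx 0), next='c' -> output (0, 'c'), add 'c' as idx 2
Step 3: w='c' (idx 2), next='c' -> output (2, 'c'), add 'cc' as idx 3
Step 4: w='c' (idx 2), next='b' -> output (2, 'b'), add 'cb' as idx 4
Step 5: w='cc' (idx 3), next='c' -> output (3, 'c'), add 'ccc' as idx 5
Step 6: w='b' (idx 1), next='b' -> output (1, 'b'), add 'bb' as idx 6
Step 7: w='b' (idx 1), next='c' -> output (1, 'c'), add 'bc' as idx 7
Step 8: w='b' (idx 1), end of input -> output (1, '')


Encoded: [(0, 'b'), (0, 'c'), (2, 'c'), (2, 'b'), (3, 'c'), (1, 'b'), (1, 'c'), (1, '')]


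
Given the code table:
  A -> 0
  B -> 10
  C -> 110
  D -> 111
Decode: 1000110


Decoding:
10 -> B
0 -> A
0 -> A
110 -> C


Result: BAAC


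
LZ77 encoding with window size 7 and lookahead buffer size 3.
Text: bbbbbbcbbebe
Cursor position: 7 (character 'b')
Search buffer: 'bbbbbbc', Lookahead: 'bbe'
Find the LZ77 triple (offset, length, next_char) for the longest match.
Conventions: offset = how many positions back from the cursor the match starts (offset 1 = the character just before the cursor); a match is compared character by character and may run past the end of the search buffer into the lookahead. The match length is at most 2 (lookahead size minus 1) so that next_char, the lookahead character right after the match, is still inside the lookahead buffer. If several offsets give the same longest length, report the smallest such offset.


Try each offset into the search buffer:
  offset=1 (pos 6, char 'c'): match length 0
  offset=2 (pos 5, char 'b'): match length 1
  offset=3 (pos 4, char 'b'): match length 2
  offset=4 (pos 3, char 'b'): match length 2
  offset=5 (pos 2, char 'b'): match length 2
  offset=6 (pos 1, char 'b'): match length 2
  offset=7 (pos 0, char 'b'): match length 2
Longest match has length 2, found at offsets 3, 4, 5, 6, 7; take the smallest, offset 3.
next_char = character at position 7 + 2 = 9 -> 'e'

Best match: offset=3, length=2 (matching 'bb' starting at position 4)
LZ77 triple: (3, 2, 'e')


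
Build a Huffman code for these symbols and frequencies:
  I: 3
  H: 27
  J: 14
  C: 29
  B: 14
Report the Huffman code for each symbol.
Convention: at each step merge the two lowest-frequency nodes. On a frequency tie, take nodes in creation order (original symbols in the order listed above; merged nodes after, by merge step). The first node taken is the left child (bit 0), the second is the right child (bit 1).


Huffman tree construction:
Step 1: Merge I(3) + J(14) = 17
Step 2: Merge B(14) + (I+J)(17) = 31
Step 3: Merge H(27) + C(29) = 56
Step 4: Merge (B+(I+J))(31) + (H+C)(56) = 87
Read each symbol's code off the tree from the root (left child = 0, right child = 1).

Codes:
  I: 010 (length 3)
  H: 10 (length 2)
  J: 011 (length 3)
  C: 11 (length 2)
  B: 00 (length 2)
Average code length: 191/87 = 2.1954 bits/symbol


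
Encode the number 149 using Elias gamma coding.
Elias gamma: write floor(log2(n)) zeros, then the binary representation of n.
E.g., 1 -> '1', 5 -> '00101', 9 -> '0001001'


num_bits = floor(log2(149)) + 1 = 8
leading_zeros = num_bits - 1 = 7
binary(149) = 10010101

Elias gamma(149) = '0000000' + '10010101' = 000000010010101 (15 bits)


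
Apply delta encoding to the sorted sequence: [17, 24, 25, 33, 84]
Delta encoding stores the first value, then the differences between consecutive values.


First value: 17
Deltas:
  24 - 17 = 7
  25 - 24 = 1
  33 - 25 = 8
  84 - 33 = 51


Delta encoded: [17, 7, 1, 8, 51]


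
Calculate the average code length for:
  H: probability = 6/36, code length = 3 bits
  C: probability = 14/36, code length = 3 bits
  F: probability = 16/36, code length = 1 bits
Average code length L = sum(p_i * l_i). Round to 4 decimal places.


Weighted contributions p_i * l_i:
  H: (6/36) * 3 = 18/36
  C: (14/36) * 3 = 42/36
  F: (16/36) * 1 = 16/36
Sum = (18 + 42 + 16)/36 = 76/36

L = 76/36 = 2.1111 bits/symbol


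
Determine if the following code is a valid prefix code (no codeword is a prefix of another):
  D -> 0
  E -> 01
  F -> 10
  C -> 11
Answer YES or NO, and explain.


Checking each pair (does one codeword prefix another?):
  D='0' vs E='01': prefix -- VIOLATION

NO -- this is NOT a valid prefix code. D (0) is a prefix of E (01).


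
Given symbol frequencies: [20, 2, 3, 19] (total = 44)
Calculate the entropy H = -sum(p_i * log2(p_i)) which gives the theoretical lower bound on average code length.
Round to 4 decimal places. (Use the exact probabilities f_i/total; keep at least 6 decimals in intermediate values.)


Per-symbol terms -p_i * log2(p_i) with p_i = f_i/44:
  p = 20/44 = 0.454545: log2(p) = -1.137504, -p*log2(p) = 0.517047
  p = 2/44 = 0.045455: log2(p) = -4.459432, -p*log2(p) = 0.202701
  p = 3/44 = 0.068182: log2(p) = -3.874469, -p*log2(p) = 0.264168
  p = 19/44 = 0.431818: log2(p) = -1.211504, -p*log2(p) = 0.523149
H = 0.517047 + 0.202701 + 0.264168 + 0.523149 = 1.507065

H = 1.5071 bits/symbol


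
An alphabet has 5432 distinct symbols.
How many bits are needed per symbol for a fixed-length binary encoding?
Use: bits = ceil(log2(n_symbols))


log2(5432) = 12.4073
Bracket: 2^12 = 4096 < 5432 <= 2^13 = 8192
So ceil(log2(5432)) = 13

bits = ceil(log2(5432)) = ceil(12.4073) = 13 bits


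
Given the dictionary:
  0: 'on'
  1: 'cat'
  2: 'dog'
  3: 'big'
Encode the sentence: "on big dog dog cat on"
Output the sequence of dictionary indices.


Look up each word in the dictionary:
  'on' -> 0
  'big' -> 3
  'dog' -> 2
  'dog' -> 2
  'cat' -> 1
  'on' -> 0

Encoded: [0, 3, 2, 2, 1, 0]


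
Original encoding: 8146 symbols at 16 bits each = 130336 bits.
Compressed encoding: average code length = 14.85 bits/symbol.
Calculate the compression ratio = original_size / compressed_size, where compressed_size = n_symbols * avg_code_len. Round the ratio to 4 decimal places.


original_size = n_symbols * orig_bits = 8146 * 16 = 130336 bits
compressed_size = n_symbols * avg_code_len = 8146 * 14.85 = 120968.1 bits
ratio = original_size / compressed_size = 130336 / 120968.1 = 1.0774

Compression ratio = 1.0774


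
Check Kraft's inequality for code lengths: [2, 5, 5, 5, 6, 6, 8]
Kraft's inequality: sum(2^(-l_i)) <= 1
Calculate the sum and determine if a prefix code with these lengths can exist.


Sum = 2^(-2) + 2^(-5) + 2^(-5) + 2^(-5) + 2^(-6) + 2^(-6) + 2^(-8)
    = 0.25 + 0.03125 + 0.03125 + 0.03125 + 0.015625 + 0.015625 + 0.00390625
    = 97/256 = 0.37890625
Since 0.37890625 <= 1, Kraft's inequality IS satisfied.
A prefix code with these lengths CAN exist.

Kraft sum = 0.37890625. Satisfied.


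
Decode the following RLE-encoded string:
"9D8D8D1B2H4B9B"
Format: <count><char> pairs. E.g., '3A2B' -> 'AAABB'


Expanding each <count><char> pair:
  9D -> 'DDDDDDDDD'
  8D -> 'DDDDDDDD'
  8D -> 'DDDDDDDD'
  1B -> 'B'
  2H -> 'HH'
  4B -> 'BBBB'
  9B -> 'BBBBBBBBB'

Decoded = DDDDDDDDDDDDDDDDDDDDDDDDDBHHBBBBBBBBBBBBB


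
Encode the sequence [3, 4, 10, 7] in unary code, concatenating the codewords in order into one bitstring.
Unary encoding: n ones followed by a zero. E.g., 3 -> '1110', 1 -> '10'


Encode each number as n ones followed by a terminating 0:
  3 -> 1110 (4 bits)
  4 -> 11110 (5 bits)
  10 -> 11111111110 (11 bits)
  7 -> 11111110 (8 bits)
Total length = 4 + 5 + 11 + 8 = 28 bits.

Unary([3, 4, 10, 7]) = 1110111101111111111011111110 (28 bits)


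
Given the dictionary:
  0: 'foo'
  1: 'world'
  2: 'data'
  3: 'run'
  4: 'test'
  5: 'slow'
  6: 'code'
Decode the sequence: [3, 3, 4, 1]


Look up each index in the dictionary:
  3 -> 'run'
  3 -> 'run'
  4 -> 'test'
  1 -> 'world'

Decoded: "run run test world"


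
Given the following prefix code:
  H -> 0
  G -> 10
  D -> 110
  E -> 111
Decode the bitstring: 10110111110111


Decoding step by step:
Bits 10 -> G
Bits 110 -> D
Bits 111 -> E
Bits 110 -> D
Bits 111 -> E


Decoded message: GDEDE


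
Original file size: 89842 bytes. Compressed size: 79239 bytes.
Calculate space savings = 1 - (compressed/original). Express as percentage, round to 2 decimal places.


ratio = compressed/original = 79239/89842 = 0.881982
savings = 1 - ratio = 1 - 0.881982 = 0.118018
as a percentage: 0.118018 * 100 = 11.8%

Space savings = 1 - 79239/89842 = 11.8%


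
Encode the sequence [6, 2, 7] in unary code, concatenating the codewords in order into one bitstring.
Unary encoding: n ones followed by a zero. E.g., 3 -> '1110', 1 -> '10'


Encode each number as n ones followed by a terminating 0:
  6 -> 1111110 (7 bits)
  2 -> 110 (3 bits)
  7 -> 11111110 (8 bits)
Total length = 7 + 3 + 8 = 18 bits.

Unary([6, 2, 7]) = 111111011011111110 (18 bits)


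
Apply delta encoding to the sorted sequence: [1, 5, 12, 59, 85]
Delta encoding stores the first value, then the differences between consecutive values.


First value: 1
Deltas:
  5 - 1 = 4
  12 - 5 = 7
  59 - 12 = 47
  85 - 59 = 26


Delta encoded: [1, 4, 7, 47, 26]


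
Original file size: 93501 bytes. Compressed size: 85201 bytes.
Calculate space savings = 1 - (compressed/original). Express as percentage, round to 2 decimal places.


ratio = compressed/original = 85201/93501 = 0.911231
savings = 1 - ratio = 1 - 0.911231 = 0.088769
as a percentage: 0.088769 * 100 = 8.88%

Space savings = 1 - 85201/93501 = 8.88%


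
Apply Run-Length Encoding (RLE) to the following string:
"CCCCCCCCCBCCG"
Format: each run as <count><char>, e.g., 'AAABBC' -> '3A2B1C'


Scanning runs left to right:
  i=0: run of 'C' x 9 -> '9C'
  i=9: run of 'B' x 1 -> '1B'
  i=10: run of 'C' x 2 -> '2C'
  i=12: run of 'G' x 1 -> '1G'

RLE = 9C1B2C1G


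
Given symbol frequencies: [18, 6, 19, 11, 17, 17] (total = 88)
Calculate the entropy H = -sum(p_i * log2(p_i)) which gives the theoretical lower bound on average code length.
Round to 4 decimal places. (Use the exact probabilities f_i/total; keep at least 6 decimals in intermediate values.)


Per-symbol terms -p_i * log2(p_i) with p_i = f_i/88:
  p = 18/88 = 0.204545: log2(p) = -2.289507, -p*log2(p) = 0.468308
  p = 6/88 = 0.068182: log2(p) = -3.874469, -p*log2(p) = 0.264168
  p = 19/88 = 0.215909: log2(p) = -2.211504, -p*log2(p) = 0.477484
  p = 11/88 = 0.125000: log2(p) = -3.000000, -p*log2(p) = 0.375000
  p = 17/88 = 0.193182: log2(p) = -2.371969, -p*log2(p) = 0.458221
  p = 17/88 = 0.193182: log2(p) = -2.371969, -p*log2(p) = 0.458221
H = 0.468308 + 0.264168 + 0.477484 + 0.375000 + 0.458221 + 0.458221 = 2.501402

H = 2.5014 bits/symbol
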